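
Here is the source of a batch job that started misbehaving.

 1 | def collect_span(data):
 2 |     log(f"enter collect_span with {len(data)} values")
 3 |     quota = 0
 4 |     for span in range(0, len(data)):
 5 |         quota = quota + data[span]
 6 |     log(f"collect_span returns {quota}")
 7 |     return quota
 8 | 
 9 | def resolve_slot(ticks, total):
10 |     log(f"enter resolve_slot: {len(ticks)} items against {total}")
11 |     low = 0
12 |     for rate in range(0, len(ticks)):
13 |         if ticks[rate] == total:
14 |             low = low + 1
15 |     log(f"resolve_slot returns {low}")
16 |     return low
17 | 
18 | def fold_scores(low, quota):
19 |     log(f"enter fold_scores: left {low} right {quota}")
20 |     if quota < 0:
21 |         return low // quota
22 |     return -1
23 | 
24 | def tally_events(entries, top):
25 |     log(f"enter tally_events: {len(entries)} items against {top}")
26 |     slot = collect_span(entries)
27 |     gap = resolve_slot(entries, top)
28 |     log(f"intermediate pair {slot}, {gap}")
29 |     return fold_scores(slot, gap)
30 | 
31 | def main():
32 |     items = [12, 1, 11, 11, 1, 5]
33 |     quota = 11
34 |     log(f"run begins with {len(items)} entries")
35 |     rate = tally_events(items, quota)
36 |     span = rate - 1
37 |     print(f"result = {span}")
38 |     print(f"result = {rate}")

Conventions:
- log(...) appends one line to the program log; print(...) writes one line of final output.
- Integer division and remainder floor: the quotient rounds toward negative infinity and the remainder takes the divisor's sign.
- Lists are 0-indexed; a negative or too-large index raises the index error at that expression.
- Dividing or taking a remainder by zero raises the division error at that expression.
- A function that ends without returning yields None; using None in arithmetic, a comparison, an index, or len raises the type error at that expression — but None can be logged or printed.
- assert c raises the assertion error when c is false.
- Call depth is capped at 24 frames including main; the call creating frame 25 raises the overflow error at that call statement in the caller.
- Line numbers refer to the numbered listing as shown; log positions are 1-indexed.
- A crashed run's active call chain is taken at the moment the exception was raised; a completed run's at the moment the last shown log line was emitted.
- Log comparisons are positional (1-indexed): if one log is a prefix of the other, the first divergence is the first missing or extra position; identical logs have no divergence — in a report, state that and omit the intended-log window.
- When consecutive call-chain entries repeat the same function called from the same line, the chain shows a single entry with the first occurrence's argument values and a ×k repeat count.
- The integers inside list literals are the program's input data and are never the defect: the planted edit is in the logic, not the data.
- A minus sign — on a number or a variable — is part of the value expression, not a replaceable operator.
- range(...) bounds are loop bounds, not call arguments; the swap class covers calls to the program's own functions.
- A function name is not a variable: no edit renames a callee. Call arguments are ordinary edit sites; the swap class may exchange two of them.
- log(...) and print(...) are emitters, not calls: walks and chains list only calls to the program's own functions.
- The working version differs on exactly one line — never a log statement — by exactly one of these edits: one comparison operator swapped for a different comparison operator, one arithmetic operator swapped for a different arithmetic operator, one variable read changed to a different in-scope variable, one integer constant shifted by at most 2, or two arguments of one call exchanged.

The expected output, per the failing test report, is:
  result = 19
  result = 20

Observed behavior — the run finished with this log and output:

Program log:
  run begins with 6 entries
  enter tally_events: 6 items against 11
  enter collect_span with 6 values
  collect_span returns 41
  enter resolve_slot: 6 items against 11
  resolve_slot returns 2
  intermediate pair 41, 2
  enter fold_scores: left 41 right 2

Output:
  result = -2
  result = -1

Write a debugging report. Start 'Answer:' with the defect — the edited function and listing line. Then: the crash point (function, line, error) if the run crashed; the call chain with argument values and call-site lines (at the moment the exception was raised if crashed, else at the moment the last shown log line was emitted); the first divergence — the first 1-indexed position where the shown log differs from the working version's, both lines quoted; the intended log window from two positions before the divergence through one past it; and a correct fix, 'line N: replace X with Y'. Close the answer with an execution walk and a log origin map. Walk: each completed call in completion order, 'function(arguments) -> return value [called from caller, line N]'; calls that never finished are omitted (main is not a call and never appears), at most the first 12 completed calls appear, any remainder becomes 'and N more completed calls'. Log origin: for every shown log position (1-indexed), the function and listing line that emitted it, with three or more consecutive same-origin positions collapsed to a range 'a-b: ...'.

Answer: the defect is in fold_scores at line 20.
Core observation: No log line changed; the fault shows up purely in the output.
Call chain: main -> tally_events([12, 1, 11, 11, 1, 5], 11) (called at line 35) -> fold_scores(41, 2) (called at line 29).
First divergence: none (the log streams are identical).
Execution walk:
  collect_span([12, 1, 11, 11, 1, 5]) -> 41  [called from tally_events, line 26]
  resolve_slot([12, 1, 11, 11, 1, 5], 11) -> 2  [called from tally_events, line 27]
  fold_scores(41, 2) -> -1  [called from tally_events, line 29]
  tally_events([12, 1, 11, 11, 1, 5], 11) -> -1  [called from main, line 35]
Log origin:
  1: emitted by main (line 34)
  2: emitted by tally_events (line 25)
  3: emitted by collect_span (line 2)
  4: emitted by collect_span (line 6)
  5: emitted by resolve_slot (line 10)
  6: emitted by resolve_slot (line 15)
  7: emitted by tally_events (line 28)
  8: emitted by fold_scores (line 19)
A correct fix: line 20: replace `<` with `!=`.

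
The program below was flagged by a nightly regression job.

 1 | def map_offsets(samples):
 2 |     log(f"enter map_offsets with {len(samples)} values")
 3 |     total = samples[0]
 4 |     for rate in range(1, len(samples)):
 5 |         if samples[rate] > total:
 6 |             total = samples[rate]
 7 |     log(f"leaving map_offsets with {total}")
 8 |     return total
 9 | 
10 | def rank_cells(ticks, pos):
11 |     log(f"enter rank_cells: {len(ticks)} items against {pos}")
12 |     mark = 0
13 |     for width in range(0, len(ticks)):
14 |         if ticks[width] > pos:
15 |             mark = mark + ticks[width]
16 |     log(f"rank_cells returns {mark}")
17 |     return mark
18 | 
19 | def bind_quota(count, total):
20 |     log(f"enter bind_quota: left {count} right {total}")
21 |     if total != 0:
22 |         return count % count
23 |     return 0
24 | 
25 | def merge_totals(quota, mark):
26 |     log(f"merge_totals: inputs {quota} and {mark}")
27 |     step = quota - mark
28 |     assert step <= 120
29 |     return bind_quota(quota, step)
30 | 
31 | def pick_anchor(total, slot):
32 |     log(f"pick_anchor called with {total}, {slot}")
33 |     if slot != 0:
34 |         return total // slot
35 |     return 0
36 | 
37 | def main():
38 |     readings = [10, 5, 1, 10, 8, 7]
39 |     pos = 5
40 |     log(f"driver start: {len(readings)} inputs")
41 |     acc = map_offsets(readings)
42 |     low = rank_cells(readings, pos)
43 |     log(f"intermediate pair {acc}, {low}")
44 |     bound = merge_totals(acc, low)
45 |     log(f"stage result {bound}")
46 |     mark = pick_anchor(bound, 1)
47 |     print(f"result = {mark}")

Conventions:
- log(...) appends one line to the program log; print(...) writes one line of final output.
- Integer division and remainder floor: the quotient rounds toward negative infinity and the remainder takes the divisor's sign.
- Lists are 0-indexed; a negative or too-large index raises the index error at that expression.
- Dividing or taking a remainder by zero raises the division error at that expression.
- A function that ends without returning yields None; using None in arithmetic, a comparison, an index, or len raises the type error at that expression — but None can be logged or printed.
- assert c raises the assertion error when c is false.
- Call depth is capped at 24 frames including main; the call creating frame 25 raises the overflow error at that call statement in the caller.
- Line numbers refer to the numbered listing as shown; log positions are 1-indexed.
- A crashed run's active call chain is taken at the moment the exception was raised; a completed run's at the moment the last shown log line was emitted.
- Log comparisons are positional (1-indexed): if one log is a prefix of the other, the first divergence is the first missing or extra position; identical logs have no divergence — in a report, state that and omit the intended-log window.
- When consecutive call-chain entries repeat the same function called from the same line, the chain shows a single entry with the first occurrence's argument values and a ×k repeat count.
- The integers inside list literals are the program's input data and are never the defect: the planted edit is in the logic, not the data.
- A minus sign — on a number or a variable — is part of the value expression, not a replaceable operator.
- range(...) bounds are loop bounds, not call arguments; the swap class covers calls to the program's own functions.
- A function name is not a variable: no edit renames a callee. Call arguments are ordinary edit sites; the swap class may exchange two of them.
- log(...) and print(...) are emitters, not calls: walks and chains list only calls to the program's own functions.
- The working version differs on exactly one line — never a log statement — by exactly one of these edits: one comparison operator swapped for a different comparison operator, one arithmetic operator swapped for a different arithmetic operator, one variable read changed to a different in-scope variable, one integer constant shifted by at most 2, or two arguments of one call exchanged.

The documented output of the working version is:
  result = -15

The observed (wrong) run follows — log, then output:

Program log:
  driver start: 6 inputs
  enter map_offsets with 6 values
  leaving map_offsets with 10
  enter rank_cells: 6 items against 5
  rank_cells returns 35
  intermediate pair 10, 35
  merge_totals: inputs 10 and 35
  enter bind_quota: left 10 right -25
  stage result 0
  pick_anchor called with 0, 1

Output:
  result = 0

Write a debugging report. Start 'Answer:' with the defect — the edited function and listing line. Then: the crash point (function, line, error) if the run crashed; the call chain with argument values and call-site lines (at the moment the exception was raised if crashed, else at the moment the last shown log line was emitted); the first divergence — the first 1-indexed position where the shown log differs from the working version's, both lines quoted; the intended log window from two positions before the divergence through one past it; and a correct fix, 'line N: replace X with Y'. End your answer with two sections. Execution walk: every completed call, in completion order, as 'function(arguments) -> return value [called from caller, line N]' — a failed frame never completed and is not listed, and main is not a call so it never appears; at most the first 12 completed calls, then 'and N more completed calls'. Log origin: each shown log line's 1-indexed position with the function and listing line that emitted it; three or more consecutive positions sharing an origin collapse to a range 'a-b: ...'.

Answer: the defect is in bind_quota at line 22.
Key fact: Position 9 is the first bad log line: 'stage result 0' should read 'stage result -15'.
Call chain: main -> pick_anchor(0, 1) (called at line 46).
First divergence: position 9; shown 'stage result 0' vs intended 'stage result -15'.
Intended log window:
  7: merge_totals: inputs 10 and 35
  8: enter bind_quota: left 10 right -25
  9: stage result -15
  10: pick_anchor called with -15, 1
Execution walk:
  map_offsets([10, 5, 1, 10, 8, 7]) -> 10  [called from main, line 41]
  rank_cells([10, 5, 1, 10, 8, 7], 5) -> 35  [called from main, line 42]
  bind_quota(10, -25) -> 0  [called from merge_totals, line 29]
  merge_totals(10, 35) -> 0  [called from main, line 44]
  pick_anchor(0, 1) -> 0  [called from main, line 46]
Log origin:
  1: from main, line 40
  2: from map_offsets, line 2
  3: from map_offsets, line 7
  4: from rank_cells, line 11
  5: from rank_cells, line 16
  6: from main, line 43
  7: from merge_totals, line 26
  8: from bind_quota, line 20
  9: from main, line 45
  10: from pick_anchor, line 32
A correct fix: line 22: replace `count % count` with `count % total`.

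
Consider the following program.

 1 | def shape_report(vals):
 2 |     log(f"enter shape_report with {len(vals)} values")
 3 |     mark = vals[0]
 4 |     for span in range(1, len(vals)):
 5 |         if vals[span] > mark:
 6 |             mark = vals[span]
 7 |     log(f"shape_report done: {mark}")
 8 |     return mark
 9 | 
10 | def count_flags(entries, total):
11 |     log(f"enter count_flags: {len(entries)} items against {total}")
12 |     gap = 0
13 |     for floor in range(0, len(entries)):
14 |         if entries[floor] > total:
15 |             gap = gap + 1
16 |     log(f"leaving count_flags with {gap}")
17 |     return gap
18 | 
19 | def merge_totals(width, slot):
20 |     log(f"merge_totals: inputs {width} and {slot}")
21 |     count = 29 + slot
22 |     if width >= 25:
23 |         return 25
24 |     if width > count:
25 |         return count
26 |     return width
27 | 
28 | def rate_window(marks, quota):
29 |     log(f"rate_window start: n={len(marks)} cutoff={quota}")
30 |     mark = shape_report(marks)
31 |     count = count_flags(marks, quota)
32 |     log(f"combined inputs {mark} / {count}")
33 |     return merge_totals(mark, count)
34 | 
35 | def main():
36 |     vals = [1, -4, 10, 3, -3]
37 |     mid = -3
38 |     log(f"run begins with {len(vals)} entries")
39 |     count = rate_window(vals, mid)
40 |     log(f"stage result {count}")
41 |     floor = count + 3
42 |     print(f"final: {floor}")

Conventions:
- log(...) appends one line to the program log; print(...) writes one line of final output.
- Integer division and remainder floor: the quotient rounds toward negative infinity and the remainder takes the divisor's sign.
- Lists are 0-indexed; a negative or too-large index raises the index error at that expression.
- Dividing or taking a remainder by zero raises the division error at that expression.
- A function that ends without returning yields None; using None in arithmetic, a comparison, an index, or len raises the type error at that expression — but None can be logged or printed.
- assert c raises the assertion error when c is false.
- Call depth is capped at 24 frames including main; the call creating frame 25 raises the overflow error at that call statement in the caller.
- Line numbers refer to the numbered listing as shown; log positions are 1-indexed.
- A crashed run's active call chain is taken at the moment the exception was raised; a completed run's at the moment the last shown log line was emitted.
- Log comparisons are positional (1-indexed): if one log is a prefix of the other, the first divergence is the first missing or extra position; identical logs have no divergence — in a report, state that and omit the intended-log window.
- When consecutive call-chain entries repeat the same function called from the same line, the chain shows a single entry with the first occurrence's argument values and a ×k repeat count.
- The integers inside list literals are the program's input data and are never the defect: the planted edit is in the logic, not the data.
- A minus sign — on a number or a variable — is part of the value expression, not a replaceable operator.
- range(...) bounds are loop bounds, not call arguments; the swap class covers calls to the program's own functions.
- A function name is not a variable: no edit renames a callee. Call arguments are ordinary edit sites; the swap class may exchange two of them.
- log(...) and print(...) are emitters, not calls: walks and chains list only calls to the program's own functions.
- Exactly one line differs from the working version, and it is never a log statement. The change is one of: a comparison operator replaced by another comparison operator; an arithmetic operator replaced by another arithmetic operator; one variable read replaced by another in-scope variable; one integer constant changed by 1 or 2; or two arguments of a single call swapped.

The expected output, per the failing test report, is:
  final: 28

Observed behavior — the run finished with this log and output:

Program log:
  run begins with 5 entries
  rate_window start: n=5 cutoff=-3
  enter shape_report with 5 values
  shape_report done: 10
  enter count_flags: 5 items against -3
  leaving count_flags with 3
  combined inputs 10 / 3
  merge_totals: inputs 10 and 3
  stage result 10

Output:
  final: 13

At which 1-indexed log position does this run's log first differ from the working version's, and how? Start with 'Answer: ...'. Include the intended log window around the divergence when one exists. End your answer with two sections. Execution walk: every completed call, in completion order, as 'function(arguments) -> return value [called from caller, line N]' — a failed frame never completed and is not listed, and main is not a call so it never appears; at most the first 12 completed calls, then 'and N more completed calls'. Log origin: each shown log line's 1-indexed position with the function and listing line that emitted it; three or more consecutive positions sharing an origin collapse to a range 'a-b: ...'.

Answer: at position 9 the run shows 'stage result 10' where the working version logs 'stage result 25'.
Intended log window:
  7: combined inputs 10 / 3
  8: merge_totals: inputs 10 and 3
  9: stage result 25
Execution walk:
  shape_report([1, -4, 10, 3, -3]) -> 10  [called from rate_window, line 30]
  count_flags([1, -4, 10, 3, -3], -3) -> 3  [called from rate_window, line 31]
  merge_totals(10, 3) -> 10  [called from rate_window, line 33]
  rate_window([1, -4, 10, 3, -3], -3) -> 10  [called from main, line 39]
Log origins:
  1: from main, line 38
  2: from rate_window, line 29
  3: from shape_report, line 2
  4: from shape_report, line 7
  5: from count_flags, line 11
  6: from count_flags, line 16
  7: from rate_window, line 32
  8: from merge_totals, line 20
  9: from main, line 40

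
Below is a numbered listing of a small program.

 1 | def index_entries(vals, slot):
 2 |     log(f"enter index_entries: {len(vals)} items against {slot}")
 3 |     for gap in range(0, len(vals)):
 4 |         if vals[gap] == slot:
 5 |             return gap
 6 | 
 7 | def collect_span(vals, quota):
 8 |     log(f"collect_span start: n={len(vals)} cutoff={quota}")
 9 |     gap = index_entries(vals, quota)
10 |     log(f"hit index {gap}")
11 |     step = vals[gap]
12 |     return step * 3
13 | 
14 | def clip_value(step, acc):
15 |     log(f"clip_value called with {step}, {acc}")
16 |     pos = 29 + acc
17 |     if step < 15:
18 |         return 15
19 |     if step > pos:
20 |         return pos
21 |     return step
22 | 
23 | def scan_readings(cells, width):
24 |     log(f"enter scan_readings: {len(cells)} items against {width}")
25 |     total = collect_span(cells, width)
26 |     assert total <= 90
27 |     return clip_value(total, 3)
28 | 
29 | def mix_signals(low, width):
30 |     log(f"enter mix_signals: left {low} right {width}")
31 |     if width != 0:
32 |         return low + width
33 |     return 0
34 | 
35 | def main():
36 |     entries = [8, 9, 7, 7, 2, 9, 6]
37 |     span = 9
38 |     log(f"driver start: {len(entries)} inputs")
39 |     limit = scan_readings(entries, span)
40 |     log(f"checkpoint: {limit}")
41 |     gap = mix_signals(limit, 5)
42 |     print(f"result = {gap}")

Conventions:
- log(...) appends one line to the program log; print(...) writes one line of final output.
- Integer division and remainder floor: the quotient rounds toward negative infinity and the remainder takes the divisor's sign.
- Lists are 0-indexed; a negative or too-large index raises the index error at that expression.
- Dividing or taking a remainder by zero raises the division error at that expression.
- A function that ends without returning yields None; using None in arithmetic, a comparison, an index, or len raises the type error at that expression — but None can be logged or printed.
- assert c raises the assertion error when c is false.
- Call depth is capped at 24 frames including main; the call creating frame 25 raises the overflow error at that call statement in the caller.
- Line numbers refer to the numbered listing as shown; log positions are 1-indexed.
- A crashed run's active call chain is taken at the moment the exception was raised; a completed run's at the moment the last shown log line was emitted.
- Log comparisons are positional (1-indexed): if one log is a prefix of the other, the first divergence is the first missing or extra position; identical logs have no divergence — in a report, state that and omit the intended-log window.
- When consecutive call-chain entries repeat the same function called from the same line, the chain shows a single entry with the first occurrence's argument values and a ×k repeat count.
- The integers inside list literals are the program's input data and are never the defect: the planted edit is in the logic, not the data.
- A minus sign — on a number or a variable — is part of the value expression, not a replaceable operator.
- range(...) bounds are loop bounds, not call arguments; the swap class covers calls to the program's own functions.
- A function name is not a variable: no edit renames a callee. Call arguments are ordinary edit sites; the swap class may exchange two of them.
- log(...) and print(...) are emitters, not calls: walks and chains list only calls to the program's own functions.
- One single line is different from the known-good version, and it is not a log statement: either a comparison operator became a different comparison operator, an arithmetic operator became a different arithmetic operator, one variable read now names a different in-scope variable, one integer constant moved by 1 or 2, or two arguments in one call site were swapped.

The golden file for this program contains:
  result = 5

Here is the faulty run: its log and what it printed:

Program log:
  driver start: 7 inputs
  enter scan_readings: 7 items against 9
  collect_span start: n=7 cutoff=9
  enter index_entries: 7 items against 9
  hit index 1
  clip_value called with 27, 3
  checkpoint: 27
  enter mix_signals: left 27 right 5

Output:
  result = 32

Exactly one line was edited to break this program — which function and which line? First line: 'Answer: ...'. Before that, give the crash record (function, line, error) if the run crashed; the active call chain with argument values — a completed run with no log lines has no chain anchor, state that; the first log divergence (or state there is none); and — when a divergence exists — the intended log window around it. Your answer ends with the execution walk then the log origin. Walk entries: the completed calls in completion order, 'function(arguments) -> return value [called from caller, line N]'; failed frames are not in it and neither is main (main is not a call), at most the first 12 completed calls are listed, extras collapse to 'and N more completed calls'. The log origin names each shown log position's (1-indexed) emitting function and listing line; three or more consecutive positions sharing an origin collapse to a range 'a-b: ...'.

Answer: the defect is in mix_signals at line 32.
Key observation: Nothing in the log betrays the bug — only the output does.
Call chain: main -> mix_signals(27, 5) (called at line 41).
First divergence: there is none — every log position agrees.
Execution walk:
  index_entries([8, 9, 7, 7, 2, 9, 6], 9) -> 1  [called from collect_span, line 9]
  collect_span([8, 9, 7, 7, 2, 9, 6], 9) -> 27  [called from scan_readings, line 25]
  clip_value(27, 3) -> 27  [called from scan_readings, line 27]
  scan_readings([8, 9, 7, 7, 2, 9, 6], 9) -> 27  [called from main, line 39]
  mix_signals(27, 5) -> 32  [called from main, line 41]
Origin of each log line:
  1: from main, line 38
  2: from scan_readings, line 24
  3: from collect_span, line 8
  4: from index_entries, line 2
  5: from collect_span, line 10
  6: from clip_value, line 15
  7: from main, line 40
  8: from mix_signals, line 30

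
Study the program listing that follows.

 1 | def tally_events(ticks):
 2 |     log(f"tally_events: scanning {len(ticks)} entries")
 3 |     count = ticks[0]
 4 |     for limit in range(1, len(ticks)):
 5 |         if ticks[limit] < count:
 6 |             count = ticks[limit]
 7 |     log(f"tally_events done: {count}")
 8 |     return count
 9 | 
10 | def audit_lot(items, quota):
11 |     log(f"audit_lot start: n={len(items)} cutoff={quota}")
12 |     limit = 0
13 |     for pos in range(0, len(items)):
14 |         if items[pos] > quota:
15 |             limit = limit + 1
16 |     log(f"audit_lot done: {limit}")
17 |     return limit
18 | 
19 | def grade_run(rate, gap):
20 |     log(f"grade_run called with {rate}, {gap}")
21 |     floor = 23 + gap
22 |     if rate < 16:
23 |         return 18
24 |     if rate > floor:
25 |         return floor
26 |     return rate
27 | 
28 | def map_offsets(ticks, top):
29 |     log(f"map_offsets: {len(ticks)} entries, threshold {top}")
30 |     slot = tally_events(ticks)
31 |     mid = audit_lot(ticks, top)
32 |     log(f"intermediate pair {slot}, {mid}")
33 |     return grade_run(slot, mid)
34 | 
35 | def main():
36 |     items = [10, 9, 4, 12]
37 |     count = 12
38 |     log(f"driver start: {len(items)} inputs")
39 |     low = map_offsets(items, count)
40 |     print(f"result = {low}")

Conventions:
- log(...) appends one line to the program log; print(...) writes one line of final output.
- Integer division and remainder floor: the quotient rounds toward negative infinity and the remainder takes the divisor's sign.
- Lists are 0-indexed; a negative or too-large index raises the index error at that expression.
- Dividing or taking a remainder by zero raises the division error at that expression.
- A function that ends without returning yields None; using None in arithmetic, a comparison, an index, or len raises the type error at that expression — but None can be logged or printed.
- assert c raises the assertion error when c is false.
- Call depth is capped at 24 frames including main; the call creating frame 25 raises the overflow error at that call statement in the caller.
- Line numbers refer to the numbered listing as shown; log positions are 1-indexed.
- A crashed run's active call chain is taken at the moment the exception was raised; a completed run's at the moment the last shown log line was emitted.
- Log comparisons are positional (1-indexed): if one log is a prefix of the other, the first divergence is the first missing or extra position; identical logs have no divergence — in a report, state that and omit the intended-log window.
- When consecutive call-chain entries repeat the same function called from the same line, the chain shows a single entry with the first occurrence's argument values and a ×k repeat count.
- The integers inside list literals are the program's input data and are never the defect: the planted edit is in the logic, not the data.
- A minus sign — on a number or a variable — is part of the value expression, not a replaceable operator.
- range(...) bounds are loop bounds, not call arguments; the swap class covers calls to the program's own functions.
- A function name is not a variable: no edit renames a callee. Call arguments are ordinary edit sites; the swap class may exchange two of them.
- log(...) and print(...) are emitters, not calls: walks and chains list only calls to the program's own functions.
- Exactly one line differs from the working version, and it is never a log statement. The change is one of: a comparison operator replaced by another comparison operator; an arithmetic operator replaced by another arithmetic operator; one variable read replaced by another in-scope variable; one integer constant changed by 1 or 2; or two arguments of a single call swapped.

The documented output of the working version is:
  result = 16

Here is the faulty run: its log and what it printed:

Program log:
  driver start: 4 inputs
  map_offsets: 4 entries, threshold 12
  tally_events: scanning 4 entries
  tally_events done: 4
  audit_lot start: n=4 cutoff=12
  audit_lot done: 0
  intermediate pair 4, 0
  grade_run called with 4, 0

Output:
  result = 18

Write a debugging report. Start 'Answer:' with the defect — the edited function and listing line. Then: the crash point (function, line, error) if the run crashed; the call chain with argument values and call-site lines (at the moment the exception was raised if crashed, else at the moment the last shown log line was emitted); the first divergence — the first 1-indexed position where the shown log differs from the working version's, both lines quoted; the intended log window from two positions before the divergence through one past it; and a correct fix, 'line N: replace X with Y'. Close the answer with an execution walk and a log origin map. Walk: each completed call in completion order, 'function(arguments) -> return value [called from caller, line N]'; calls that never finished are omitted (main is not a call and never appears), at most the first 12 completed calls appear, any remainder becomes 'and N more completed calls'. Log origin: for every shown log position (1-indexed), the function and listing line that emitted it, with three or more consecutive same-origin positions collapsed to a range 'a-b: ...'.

Answer: the defect is in grade_run at line 23.
Core observation: Every logged value matches the working version; the printed result is what differs.
Call chain: main -> map_offsets([10, 9, 4, 12], 12) (called at line 39) -> grade_run(4, 0) (called at line 33).
First divergence: none (the log streams are identical).
Execution walk:
  tally_events([10, 9, 4, 12]) -> 4  [called from map_offsets, line 30]
  audit_lot([10, 9, 4, 12], 12) -> 0  [called from map_offsets, line 31]
  grade_run(4, 0) -> 18  [called from map_offsets, line 33]
  map_offsets([10, 9, 4, 12], 12) -> 18  [called from main, line 39]
Log line origins:
  1: emitted by main (line 38)
  2: emitted by map_offsets (line 29)
  3: emitted by tally_events (line 2)
  4: emitted by tally_events (line 7)
  5: emitted by audit_lot (line 11)
  6: emitted by audit_lot (line 16)
  7: emitted by map_offsets (line 32)
  8: emitted by grade_run (line 20)
A correct fix: line 23: replace `18` with `16`.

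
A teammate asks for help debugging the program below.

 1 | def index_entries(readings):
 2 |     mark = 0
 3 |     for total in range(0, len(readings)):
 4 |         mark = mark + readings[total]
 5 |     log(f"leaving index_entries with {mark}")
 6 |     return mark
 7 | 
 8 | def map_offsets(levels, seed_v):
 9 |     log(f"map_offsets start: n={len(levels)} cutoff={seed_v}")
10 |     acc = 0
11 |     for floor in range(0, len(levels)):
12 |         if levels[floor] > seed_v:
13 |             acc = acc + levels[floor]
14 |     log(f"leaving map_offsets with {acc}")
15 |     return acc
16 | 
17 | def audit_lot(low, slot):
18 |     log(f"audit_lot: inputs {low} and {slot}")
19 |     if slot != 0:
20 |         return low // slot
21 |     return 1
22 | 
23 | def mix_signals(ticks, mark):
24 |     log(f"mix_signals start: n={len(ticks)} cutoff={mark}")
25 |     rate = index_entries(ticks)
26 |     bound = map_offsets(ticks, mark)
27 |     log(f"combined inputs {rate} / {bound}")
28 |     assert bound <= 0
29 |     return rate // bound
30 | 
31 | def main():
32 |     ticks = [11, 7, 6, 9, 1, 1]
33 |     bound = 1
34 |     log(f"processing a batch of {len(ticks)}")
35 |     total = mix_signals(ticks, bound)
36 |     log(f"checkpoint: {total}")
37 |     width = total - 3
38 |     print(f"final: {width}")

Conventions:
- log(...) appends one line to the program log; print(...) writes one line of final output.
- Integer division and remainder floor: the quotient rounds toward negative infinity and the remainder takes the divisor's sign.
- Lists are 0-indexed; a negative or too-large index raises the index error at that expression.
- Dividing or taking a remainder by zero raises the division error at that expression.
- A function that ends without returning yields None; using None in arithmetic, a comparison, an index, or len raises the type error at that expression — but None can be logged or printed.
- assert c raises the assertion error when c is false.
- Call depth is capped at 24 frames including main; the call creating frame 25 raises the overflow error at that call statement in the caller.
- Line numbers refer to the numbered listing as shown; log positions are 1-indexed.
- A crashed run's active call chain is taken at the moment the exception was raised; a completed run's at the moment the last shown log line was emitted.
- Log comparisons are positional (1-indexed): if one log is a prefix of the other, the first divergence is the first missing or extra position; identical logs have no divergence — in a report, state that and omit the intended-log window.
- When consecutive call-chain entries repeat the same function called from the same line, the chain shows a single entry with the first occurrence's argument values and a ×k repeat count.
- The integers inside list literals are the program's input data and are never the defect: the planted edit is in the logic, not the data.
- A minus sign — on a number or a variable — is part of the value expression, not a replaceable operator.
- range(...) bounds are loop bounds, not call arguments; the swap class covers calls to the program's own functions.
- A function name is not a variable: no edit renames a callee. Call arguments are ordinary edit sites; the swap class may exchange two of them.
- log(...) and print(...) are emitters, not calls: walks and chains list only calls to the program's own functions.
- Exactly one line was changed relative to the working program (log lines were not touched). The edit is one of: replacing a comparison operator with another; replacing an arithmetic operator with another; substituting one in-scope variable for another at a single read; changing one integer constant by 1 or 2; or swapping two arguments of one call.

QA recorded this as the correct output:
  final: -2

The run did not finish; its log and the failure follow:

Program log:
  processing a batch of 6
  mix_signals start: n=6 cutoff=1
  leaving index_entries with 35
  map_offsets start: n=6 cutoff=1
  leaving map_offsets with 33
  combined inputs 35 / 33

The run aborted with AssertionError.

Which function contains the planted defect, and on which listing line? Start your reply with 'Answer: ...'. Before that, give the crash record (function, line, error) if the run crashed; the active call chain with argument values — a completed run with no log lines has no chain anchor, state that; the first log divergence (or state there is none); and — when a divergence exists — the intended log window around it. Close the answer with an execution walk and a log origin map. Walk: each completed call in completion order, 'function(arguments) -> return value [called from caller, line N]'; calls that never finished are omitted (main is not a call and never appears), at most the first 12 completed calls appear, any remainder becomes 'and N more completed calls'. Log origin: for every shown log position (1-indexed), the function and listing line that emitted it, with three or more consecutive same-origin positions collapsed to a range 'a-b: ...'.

Answer: the defect is in mix_signals at line 28.
Key fact: After 6 matching log lines the faulty run goes silent, while the working version continues with 'checkpoint: 1'.
Crash: mix_signals, line 28, AssertionError.
Call chain: main -> mix_signals([11, 7, 6, 9, 1, 1], 1) (called at line 35).
First divergence: position 7; the shown log stops at 6 lines while the working version next logs 'checkpoint: 1'.
Intended log window:
  5: leaving map_offsets with 33
  6: combined inputs 35 / 33
  7: checkpoint: 1
Execution walk:
  index_entries([11, 7, 6, 9, 1, 1]) -> 35  [called from mix_signals, line 25]
  map_offsets([11, 7, 6, 9, 1, 1], 1) -> 33  [called from mix_signals, line 26]
Log line origins:
  1: from main, line 34
  2: from mix_signals, line 24
  3: from index_entries, line 5
  4: from map_offsets, line 9
  5: from map_offsets, line 14
  6: from mix_signals, line 27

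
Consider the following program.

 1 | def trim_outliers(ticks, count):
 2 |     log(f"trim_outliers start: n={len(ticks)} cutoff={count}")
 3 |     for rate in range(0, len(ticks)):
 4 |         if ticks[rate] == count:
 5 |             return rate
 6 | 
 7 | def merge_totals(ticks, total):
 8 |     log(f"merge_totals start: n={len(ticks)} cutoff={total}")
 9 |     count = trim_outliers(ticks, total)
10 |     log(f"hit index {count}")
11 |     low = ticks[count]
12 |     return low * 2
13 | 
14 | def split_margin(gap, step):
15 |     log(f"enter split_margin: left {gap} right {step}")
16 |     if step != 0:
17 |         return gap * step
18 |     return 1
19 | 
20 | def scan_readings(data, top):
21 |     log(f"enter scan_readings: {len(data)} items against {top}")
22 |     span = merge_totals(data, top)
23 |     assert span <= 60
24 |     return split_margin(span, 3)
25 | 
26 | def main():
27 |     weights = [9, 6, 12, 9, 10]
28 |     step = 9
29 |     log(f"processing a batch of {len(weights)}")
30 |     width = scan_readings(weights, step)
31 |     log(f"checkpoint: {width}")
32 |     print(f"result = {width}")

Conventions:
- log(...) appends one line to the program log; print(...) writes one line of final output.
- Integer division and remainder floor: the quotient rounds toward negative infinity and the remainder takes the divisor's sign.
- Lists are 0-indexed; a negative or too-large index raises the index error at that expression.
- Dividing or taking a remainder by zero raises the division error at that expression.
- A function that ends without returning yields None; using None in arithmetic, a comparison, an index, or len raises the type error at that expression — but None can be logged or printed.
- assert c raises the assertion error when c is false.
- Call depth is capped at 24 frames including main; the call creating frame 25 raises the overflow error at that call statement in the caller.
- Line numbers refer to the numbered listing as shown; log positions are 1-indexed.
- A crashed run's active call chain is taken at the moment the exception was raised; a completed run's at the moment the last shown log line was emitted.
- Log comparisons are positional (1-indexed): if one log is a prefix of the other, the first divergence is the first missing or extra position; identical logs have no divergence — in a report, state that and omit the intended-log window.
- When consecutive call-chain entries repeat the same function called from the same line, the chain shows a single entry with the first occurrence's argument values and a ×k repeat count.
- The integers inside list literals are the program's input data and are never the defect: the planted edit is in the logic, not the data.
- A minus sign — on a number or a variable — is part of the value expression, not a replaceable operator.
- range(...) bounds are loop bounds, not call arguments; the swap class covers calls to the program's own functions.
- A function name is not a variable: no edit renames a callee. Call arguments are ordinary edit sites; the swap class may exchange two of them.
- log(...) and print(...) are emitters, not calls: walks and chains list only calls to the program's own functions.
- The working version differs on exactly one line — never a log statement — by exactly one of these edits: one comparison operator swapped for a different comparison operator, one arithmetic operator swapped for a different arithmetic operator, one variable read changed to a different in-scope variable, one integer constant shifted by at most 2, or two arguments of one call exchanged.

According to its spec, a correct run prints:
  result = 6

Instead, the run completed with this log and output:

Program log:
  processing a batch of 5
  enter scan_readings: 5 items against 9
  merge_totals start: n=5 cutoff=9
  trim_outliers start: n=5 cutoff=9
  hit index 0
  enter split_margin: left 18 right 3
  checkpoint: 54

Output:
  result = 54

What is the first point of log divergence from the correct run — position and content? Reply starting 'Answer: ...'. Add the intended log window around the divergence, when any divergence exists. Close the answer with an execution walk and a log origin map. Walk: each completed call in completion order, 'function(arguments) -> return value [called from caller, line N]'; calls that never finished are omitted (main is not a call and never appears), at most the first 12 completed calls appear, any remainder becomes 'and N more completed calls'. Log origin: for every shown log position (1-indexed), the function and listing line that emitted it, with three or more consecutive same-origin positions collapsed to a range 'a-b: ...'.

Answer: at position 7 the run shows 'checkpoint: 54' where the working version logs 'checkpoint: 6'.
Intended log window:
  5: hit index 0
  6: enter split_margin: left 18 right 3
  7: checkpoint: 6
Execution walk:
  trim_outliers([9, 6, 12, 9, 10], 9) -> 0  [called from merge_totals, line 9]
  merge_totals([9, 6, 12, 9, 10], 9) -> 18  [called from scan_readings, line 22]
  split_margin(18, 3) -> 54  [called from scan_readings, line 24]
  scan_readings([9, 6, 12, 9, 10], 9) -> 54  [called from main, line 30]
Log origin:
  1: logged in main at line 29
  2: logged in scan_readings at line 21
  3: logged in merge_totals at line 8
  4: logged in trim_outliers at line 2
  5: logged in merge_totals at line 10
  6: logged in split_margin at line 15
  7: logged in main at line 31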